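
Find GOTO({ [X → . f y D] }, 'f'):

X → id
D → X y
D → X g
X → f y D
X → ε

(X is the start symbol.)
{ [X → f . y D] }

GOTO(I, 'f') = CLOSURE({ [A → αX.β] : [A → α.Xβ] ∈ I, X = 'f' })

Items with dot before 'f', with the dot advanced:
  [X → . f y D] → [X → f . y D]
Closure adds nothing (no advanced item has the dot before a non-terminal).

GOTO = { [X → f . y D] }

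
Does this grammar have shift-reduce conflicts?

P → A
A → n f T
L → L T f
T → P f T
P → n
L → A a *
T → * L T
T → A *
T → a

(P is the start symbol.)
Augment with P' → P and build the canonical LR(0) collection (I0 = CLOSURE({[P' → . P]}), then GOTO on every symbol after a dot until no new states appear). It has 20 states:
  I0: { [A → . n f T], [P → . A], [P → . n], [P' → . P] }  — shift
  I1: { [P → A .] }  — reduce
  I2: { [P' → P .] }  — accept
  I3: { [A → n . f T], [P → n .] }  — shift, reduce
  I4: { [A → . n f T], [A → n f . T], [P → . A], [P → . n], [T → . * L T], [T → . A *], [T → . P f T], [T → . a] }  — shift
  I5: { [A → . n f T], [L → . A a *], [L → . L T f], [T → * . L T] }  — shift
  I6: { [P → A .], [T → A . *] }  — shift, reduce
  I7: { [T → P . f T] }  — shift
  I8: { [A → n f T .] }  — reduce
  I9: { [T → a .] }  — reduce
  I10: { [A → . n f T], [P → . A], [P → . n], [T → . * L T], [T → . A *], [T → . P f T], [T → . a], [T → P f . T] }  — shift
  I11: { [T → P f T .] }  — reduce
  I12: { [T → A * .] }  — reduce
  I13: { [L → A . a *] }  — shift
  I14: { [A → . n f T], [L → L . T f], [P → . A], [P → . n], [T → * L . T], [T → . * L T], [T → . A *], [T → . P f T], [T → . a] }  — shift
  I15: { [A → n . f T] }  — shift
  I16: { [L → L T . f], [T → * L T .] }  — shift, reduce
  I17: { [L → L T f .] }  — reduce
  I18: { [L → A a . *] }  — shift
  I19: { [L → A a * .] }  — reduce

I3 contains reduce item [P → n .] and shift item [A → n . f T] — shift-reduce conflict.
I6 contains reduce item [P → A .] and shift item [T → A . *] — shift-reduce conflict.
I16 contains reduce item [T → * L T .] and shift item [L → L T . f] — shift-reduce conflict.

Answer: Yes — I3: [P → n .] vs [A → n . f T]; I6: [P → A .] vs [T → A . *]; I16: [T → * L T .] vs [L → L T . f]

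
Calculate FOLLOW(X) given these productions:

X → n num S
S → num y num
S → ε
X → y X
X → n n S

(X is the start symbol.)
X is the start symbol, so $ ∈ FOLLOW(X).
In X → y X: X is at the end; this adds FOLLOW(X) to itself — nothing new

Taking the union: FOLLOW(X) = { $ }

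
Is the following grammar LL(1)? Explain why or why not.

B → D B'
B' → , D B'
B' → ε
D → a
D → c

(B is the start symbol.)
Yes, the grammar is LL(1).

A grammar is LL(1) if for each non-terminal N with multiple productions, the predict sets of those productions are pairwise disjoint, where PREDICT(N → α) = (FIRST(α) \ {ε}) ∪ (FOLLOW(N) if α ⇒* ε).

Relevant sets:
  FOLLOW(B') = { $ }

For B':
  PREDICT(B' → ',' D B') = { ',' }
  PREDICT(B' → ε) = { $ }
For D:
  PREDICT(D → a) = { 'a' }
  PREDICT(D → c) = { 'c' }
B has a single production, so nothing to check there.

All predict sets are disjoint. The grammar IS LL(1).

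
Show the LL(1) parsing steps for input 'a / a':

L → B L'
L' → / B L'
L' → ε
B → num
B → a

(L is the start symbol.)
Stack is shown with the top on the left.

Stack     Input    Action
-------------------------
L $       a / a $  output L → B L'
B L' $    a / a $  output B → a
a L' $    a / a $  match 'a'
L' $      / a $    output L' → / B L'
/ B L' $  / a $    match '/'
B L' $    a $      output B → a
a L' $    a $      match 'a'
L' $      $        output L' → ε
$         $        accept

The string is accepted.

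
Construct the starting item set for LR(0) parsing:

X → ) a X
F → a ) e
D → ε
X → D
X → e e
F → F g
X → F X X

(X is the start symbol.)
First, augment the grammar with X' → X
I₀ = CLOSURE({ [X' → . X] }):
  [X' → . X] has the dot before X: add [X → . ) a X], [X → . D], [X → . e e], [X → . F X X]
  [X → . D] has the dot before D: add [D → .]
  [X → . F X X] has the dot before F: add [F → . a ) e], [F → . F g]
No further items can be added.

I₀ = { [D → .], [F → . F g], [F → . a ) e], [X → . ) a X], [X → . D], [X → . F X X], [X → . e e], [X' → . X] }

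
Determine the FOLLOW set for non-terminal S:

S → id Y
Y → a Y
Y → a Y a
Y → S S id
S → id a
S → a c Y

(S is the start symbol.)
{ $, 'a', 'id' }

To compute FOLLOW(S), find every occurrence of S on a right-hand side N → α S β: add FIRST(β) \ {ε}, and if β is empty or nullable also add FOLLOW(N). Iterate to a fixed point.

S is the start symbol, so $ ∈ FOLLOW(S).
In Y → S S id: S is followed by S id, add FIRST(S id) \ {ε} = { 'a', 'id' }
In Y → S S id: S is followed by id, add FIRST(id) \ {ε} = { 'id' }

Taking the union: FOLLOW(S) = { $, 'a', 'id' }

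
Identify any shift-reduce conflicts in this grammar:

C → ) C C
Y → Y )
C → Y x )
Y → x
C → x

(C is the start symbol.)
A shift-reduce conflict occurs when an LR(0) state has both:
  - a complete (reduce) item [A → α .] (dot at the end), and
  - a shift item [B → β . c γ] (dot before a terminal).

Augment with C' → C and build the canonical LR(0) collection (I0 = CLOSURE({[C' → . C]}), then GOTO on every symbol after a dot until no new states appear). It has 10 states:
  I0: { [C → . ) C C], [C → . Y x )], [C → . x], [C' → . C], [Y → . Y )], [Y → . x] }  — shift
  I1: { [C → ) . C C], [C → . ) C C], [C → . Y x )], [C → . x], [Y → . Y )], [Y → . x] }  — shift
  I2: { [C' → C .] }  — accept
  I3: { [C → Y . x )], [Y → Y . )] }  — shift
  I4: { [C → x .], [Y → x .] }  — 2 reduces
  I5: { [Y → Y ) .] }  — reduce
  I6: { [C → Y x . )] }  — shift
  I7: { [C → Y x ) .] }  — reduce
  I8: { [C → ) C . C], [C → . ) C C], [C → . Y x )], [C → . x], [Y → . Y )], [Y → . x] }  — shift
  I9: { [C → ) C C .] }  — reduce

No state contains both a complete item and a shift item.

Answer: No shift-reduce conflicts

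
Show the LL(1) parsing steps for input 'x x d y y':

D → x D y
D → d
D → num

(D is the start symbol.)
LL(1) parsing maintains a stack (initially the start symbol over $) and the input. At each step: if the stack top is a terminal, match it against the current input token; if it is a non-terminal N, replace it with the RHS of M[N, lookahead] (the unique production whose predict set contains the lookahead).

Stack is shown with the top on the left.

Stack      Input        Action
------------------------------
D $        x x d y y $  output D → x D y
x D y $    x x d y y $  match 'x'
D y $      x d y y $    output D → x D y
x D y y $  x d y y $    match 'x'
D y y $    d y y $      output D → d
d y y $    d y y $      match 'd'
y y $      y y $        match 'y'
y $        y $          match 'y'
$          $            accept

The string is accepted.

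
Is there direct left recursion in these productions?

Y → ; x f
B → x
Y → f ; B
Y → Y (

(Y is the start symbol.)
Direct left recursion occurs when N → N α for some non-terminal N (the right-hand side begins with the left-hand side itself).

Y → ; x f: starts with ';'
B → x: starts with x
Y → f ; B: starts with f
Y → Y (: LEFT RECURSIVE (starts with Y)

The grammar has direct left recursion on: Y.

Answer: Yes, Y is left-recursive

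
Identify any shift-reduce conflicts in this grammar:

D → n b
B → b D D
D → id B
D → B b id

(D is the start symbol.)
A shift-reduce conflict occurs when an LR(0) state has both:
  - a complete (reduce) item [A → α .] (dot at the end), and
  - a shift item [B → β . c γ] (dot before a terminal).

Augment with D' → D and build the canonical LR(0) collection (I0 = CLOSURE({[D' → . D]}), then GOTO on every symbol after a dot until no new states appear). It has 12 states:
  I0: { [B → . b D D], [D → . B b id], [D → . id B], [D → . n b], [D' → . D] }  — shift
  I1: { [D → B . b id] }  — shift
  I2: { [D' → D .] }  — accept
  I3: { [B → . b D D], [B → b . D D], [D → . B b id], [D → . id B], [D → . n b] }  — shift
  I4: { [B → . b D D], [D → id . B] }  — shift
  I5: { [D → n . b] }  — shift
  I6: { [D → n b .] }  — reduce
  I7: { [D → id B .] }  — reduce
  I8: { [B → . b D D], [B → b D . D], [D → . B b id], [D → . id B], [D → . n b] }  — shift
  I9: { [B → b D D .] }  — reduce
  I10: { [D → B b . id] }  — shift
  I11: { [D → B b id .] }  — reduce

No state contains both a complete item and a shift item.

Answer: No shift-reduce conflicts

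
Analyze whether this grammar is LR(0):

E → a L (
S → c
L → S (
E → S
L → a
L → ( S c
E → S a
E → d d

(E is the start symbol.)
Augment with E' → E and build the canonical LR(0) collection (I0 = CLOSURE({[E' → . E]}), then GOTO on every symbol after a dot until no new states appear). It has 16 states:
  I0: { [E → . S a], [E → . S], [E → . a L (], [E → . d d], [E' → . E], [S → . c] }  — shift
  I1: { [E' → E .] }  — accept
  I2: { [E → S . a], [E → S .] }  — shift, reduce
  I3: { [E → a . L (], [L → . ( S c], [L → . S (], [L → . a], [S → . c] }  — shift
  I4: { [S → c .] }  — reduce
  I5: { [E → d . d] }  — shift
  I6: { [E → d d .] }  — reduce
  I7: { [L → ( . S c], [S → . c] }  — shift
  I8: { [E → a L . (] }  — shift
  I9: { [L → S . (] }  — shift
  I10: { [L → a .] }  — reduce
  I11: { [L → S ( .] }  — reduce
  I12: { [E → a L ( .] }  — reduce
  I13: { [L → ( S . c] }  — shift
  I14: { [L → ( S c .] }  — reduce
  I15: { [E → S a .] }  — reduce

Conflict in state I2:
  Shift-reduce conflict between [E → S .] and [E → S . a]
So the grammar is NOT LR(0).

Answer: No. Shift-reduce conflict between [E → S .] and [E → S . a]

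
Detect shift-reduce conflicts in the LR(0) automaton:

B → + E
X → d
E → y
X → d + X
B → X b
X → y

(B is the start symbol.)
Yes — I4: [X → d .] vs [X → d . + X]

A shift-reduce conflict occurs when an LR(0) state has both:
  - a complete (reduce) item [A → α .] (dot at the end), and
  - a shift item [B → β . c γ] (dot before a terminal).

Augment with B' → B and build the canonical LR(0) collection (I0 = CLOSURE({[B' → . B]}), then GOTO on every symbol after a dot until no new states appear). It has 11 states:
  I0: { [B → . + E], [B → . X b], [B' → . B], [X → . d + X], [X → . d], [X → . y] }  — shift
  I1: { [B → + . E], [E → . y] }  — shift
  I2: { [B' → B .] }  — accept
  I3: { [B → X . b] }  — shift
  I4: { [X → d . + X], [X → d .] }  — shift, reduce
  I5: { [X → y .] }  — reduce
  I6: { [X → . d + X], [X → . d], [X → . y], [X → d + . X] }  — shift
  I7: { [X → d + X .] }  — reduce
  I8: { [B → X b .] }  — reduce
  I9: { [B → + E .] }  — reduce
  I10: { [E → y .] }  — reduce

I4 contains reduce item [X → d .] and shift item [X → d . + X] — shift-reduce conflict.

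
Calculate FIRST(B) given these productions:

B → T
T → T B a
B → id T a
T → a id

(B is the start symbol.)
FIRST sets of the other non-terminals involved (by the same procedure, iterated to a fixed point):
  FIRST(T) = { 'a' }

From B → T:
  - T is a non-terminal: add FIRST(T) \ {ε} = { 'a' }
    T is not nullable, so stop
From B → id T a:
  - id is a terminal: add 'id' and stop

Collecting: FIRST(B) = { 'a', 'id' }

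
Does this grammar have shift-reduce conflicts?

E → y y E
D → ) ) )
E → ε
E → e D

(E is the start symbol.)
A shift-reduce conflict occurs when an LR(0) state has both:
  - a complete (reduce) item [A → α .] (dot at the end), and
  - a shift item [B → β . c γ] (dot before a terminal).

Augment with E' → E and build the canonical LR(0) collection (I0 = CLOSURE({[E' → . E]}), then GOTO on every symbol after a dot until no new states appear). It has 10 states:
  I0: { [E → . e D], [E → . y y E], [E → .], [E' → . E] }  — shift, reduce
  I1: { [E' → E .] }  — accept
  I2: { [D → . ) ) )], [E → e . D] }  — shift
  I3: { [E → y . y E] }  — shift
  I4: { [E → . e D], [E → . y y E], [E → .], [E → y y . E] }  — shift, reduce
  I5: { [E → y y E .] }  — reduce
  I6: { [D → ) . ) )] }  — shift
  I7: { [E → e D .] }  — reduce
  I8: { [D → ) ) . )] }  — shift
  I9: { [D → ) ) ) .] }  — reduce

I0 contains reduce item [E → .] and shift items [E → . e D], [E → . y y E] — shift-reduce conflict.
I4 contains reduce item [E → .] and shift items [E → . e D], [E → . y y E] — shift-reduce conflict.

Answer: Yes — I0: [E → .] vs [E → . e D]; I4: [E → .] vs [E → . e D]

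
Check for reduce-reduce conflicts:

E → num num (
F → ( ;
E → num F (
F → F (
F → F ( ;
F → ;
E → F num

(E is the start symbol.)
Yes — I9: [E → num F ( .] vs [F → F ( .]

A reduce-reduce conflict occurs when an LR(0) state has two complete items [A → α .] and [B → β .] — both call for a reduction, and with no lookahead the parser cannot choose between them.

Augment with E' → E and build the canonical LR(0) collection (I0 = CLOSURE({[E' → . E]}), then GOTO on every symbol after a dot until no new states appear). It has 14 states:
  I0: { [E → . F num], [E → . num F (], [E → . num num (], [E' → . E], [F → . ( ;], [F → . ;], [F → . F ( ;], [F → . F (] }  — shift
  I1: { [F → ( . ;] }  — shift
  I2: { [F → ; .] }  — reduce
  I3: { [E' → E .] }  — accept
  I4: { [E → F . num], [F → F . ( ;], [F → F . (] }  — shift
  I5: { [E → num . F (], [E → num . num (], [F → . ( ;], [F → . ;], [F → . F ( ;], [F → . F (] }  — shift
  I6: { [E → num F . (], [F → F . ( ;], [F → F . (] }  — shift
  I7: { [E → num num . (] }  — shift
  I8: { [E → num num ( .] }  — reduce
  I9: { [E → num F ( .], [F → F ( . ;], [F → F ( .] }  — shift, 2 reduces
  I10: { [F → F ( ; .] }  — reduce
  I11: { [F → F ( . ;], [F → F ( .] }  — shift, reduce
  I12: { [E → F num .] }  — reduce
  I13: { [F → ( ; .] }  — reduce

I9 contains complete items [E → num F ( .], [F → F ( .] — reduce-reduce conflict.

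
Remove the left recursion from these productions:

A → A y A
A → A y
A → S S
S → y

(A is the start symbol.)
A → S S A'
A' → y A A'
A' → y A'
A' → ε
S → y

A is directly left-recursive. The standard transformation for
  A → A α₁ | ... | A α_m | β₁ | ... | β_n
is
  A  → β₁ A' | ... | β_n A'
  A' → α₁ A' | ... | α_m A' | ε

A → S S becomes A → S S A'
A → A y A becomes A' → y A A'
A → A y becomes A' → y A'
Add A' → ε

Productions for other non-terminals are unchanged:
  S → y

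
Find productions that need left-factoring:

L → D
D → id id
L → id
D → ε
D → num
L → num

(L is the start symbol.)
Left-factoring is needed when two productions for the same non-terminal
share a common prefix on the right-hand side.

Productions for L:
  L → D
  L → id
  L → num
Productions for D:
  D → id id
  D → ε
  D → num

No common prefixes found.

Answer: No, left-factoring is not needed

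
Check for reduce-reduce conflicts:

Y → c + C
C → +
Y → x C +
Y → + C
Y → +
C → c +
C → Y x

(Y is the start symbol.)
A reduce-reduce conflict occurs when an LR(0) state has two complete items [A → α .] and [B → β .] — both call for a reduction, and with no lookahead the parser cannot choose between them.

Augment with Y' → Y and build the canonical LR(0) collection (I0 = CLOSURE({[Y' → . Y]}), then GOTO on every symbol after a dot until no new states appear). It has 15 states:
  I0: { [Y → . + C], [Y → . +], [Y → . c + C], [Y → . x C +], [Y' → . Y] }  — shift
  I1: { [C → . +], [C → . Y x], [C → . c +], [Y → + . C], [Y → + .], [Y → . + C], [Y → . +], [Y → . c + C], [Y → . x C +] }  — shift, reduce
  I2: { [Y' → Y .] }  — accept
  I3: { [Y → c . + C] }  — shift
  I4: { [C → . +], [C → . Y x], [C → . c +], [Y → . + C], [Y → . +], [Y → . c + C], [Y → . x C +], [Y → x . C +] }  — shift
  I5: { [C → + .], [C → . +], [C → . Y x], [C → . c +], [Y → + . C], [Y → + .], [Y → . + C], [Y → . +], [Y → . c + C], [Y → . x C +] }  — shift, 2 reduces
  I6: { [Y → x C . +] }  — shift
  I7: { [C → Y . x] }  — shift
  I8: { [C → c . +], [Y → c . + C] }  — shift
  I9: { [C → . +], [C → . Y x], [C → . c +], [C → c + .], [Y → . + C], [Y → . +], [Y → . c + C], [Y → . x C +], [Y → c + . C] }  — shift, reduce
  I10: { [Y → c + C .] }  — reduce
  I11: { [C → Y x .] }  — reduce
  I12: { [Y → x C + .] }  — reduce
  I13: { [Y → + C .] }  — reduce
  I14: { [C → . +], [C → . Y x], [C → . c +], [Y → . + C], [Y → . +], [Y → . c + C], [Y → . x C +], [Y → c + . C] }  — shift

I5 contains complete items [C → + .], [Y → + .] — reduce-reduce conflict.

Answer: Yes — I5: [C → + .] vs [Y → + .]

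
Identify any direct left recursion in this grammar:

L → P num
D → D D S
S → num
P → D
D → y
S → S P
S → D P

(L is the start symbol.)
Direct left recursion occurs when N → N α for some non-terminal N (the right-hand side begins with the left-hand side itself).

L → P num: starts with P
D → D D S: LEFT RECURSIVE (starts with D)
S → num: starts with num
P → D: starts with D
D → y: starts with y
S → S P: LEFT RECURSIVE (starts with S)
S → D P: starts with D

The grammar has direct left recursion on: D, S.

Answer: Yes, D, S are left-recursive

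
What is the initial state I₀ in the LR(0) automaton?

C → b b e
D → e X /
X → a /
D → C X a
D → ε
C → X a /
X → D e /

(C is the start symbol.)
First, augment the grammar with C' → C
I₀ = CLOSURE({ [C' → . C] }):
  [C' → . C] has the dot before C: add [C → . b b e], [C → . X a /]
  [C → . X a /] has the dot before X: add [X → . a /], [X → . D e /]
  [X → . D e /] has the dot before D: add [D → . e X /], [D → . C X a], [D → .]
No further items can be added.

I₀ = { [C → . X a /], [C → . b b e], [C' → . C], [D → . C X a], [D → . e X /], [D → .], [X → . D e /], [X → . a /] }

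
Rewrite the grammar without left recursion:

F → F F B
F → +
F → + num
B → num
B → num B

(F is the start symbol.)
F → + F'
F → + num F'
F' → F B F'
F' → ε
B → num
B → num B

F is directly left-recursive. The standard transformation for
  A → A α₁ | ... | A α_m | β₁ | ... | β_n
is
  A  → β₁ A' | ... | β_n A'
  A' → α₁ A' | ... | α_m A' | ε

F → + becomes F → + F'
F → + num becomes F → + num F'
F → F F B becomes F' → F B F'
Add F' → ε

Productions for other non-terminals are unchanged:
  B → num
  B → num B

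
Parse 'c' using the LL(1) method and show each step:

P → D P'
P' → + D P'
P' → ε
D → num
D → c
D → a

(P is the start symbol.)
Stack is shown with the top on the left.

Stack   Input  Action
---------------------
P $     c $    output P → D P'
D P' $  c $    output D → c
c P' $  c $    match 'c'
P' $    $      output P' → ε
$       $      accept

The string is accepted.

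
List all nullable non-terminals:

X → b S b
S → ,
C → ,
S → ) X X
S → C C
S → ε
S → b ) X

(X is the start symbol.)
ε-productions: S → ε
So S is immediately nullable.
No further non-terminal can be added: every production for the remaining non-terminals contains a terminal or a non-nullable non-terminal.
Nullable = { 'S' }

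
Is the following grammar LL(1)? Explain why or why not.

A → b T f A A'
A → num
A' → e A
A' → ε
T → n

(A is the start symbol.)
No. Predict set conflict for A': { 'e' }

A grammar is LL(1) if for each non-terminal N with multiple productions, the predict sets of those productions are pairwise disjoint, where PREDICT(N → α) = (FIRST(α) \ {ε}) ∪ (FOLLOW(N) if α ⇒* ε).

Relevant sets:
  FOLLOW(A') = { $, 'e' }

For A:
  PREDICT(A → b T f A A') = { 'b' }
  PREDICT(A → num) = { 'num' }
For A':
  PREDICT(A' → e A) = { 'e' }
  PREDICT(A' → ε) = { $, 'e' }
T has a single production, so nothing to check there.

Conflict found: Predict set conflict for A': { 'e' }
The grammar is NOT LL(1).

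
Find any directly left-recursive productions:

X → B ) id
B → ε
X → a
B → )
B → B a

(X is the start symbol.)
Direct left recursion occurs when N → N α for some non-terminal N (the right-hand side begins with the left-hand side itself).

X → B ) id: starts with B
B → ε: starts with ε
X → a: starts with a
B → ): starts with ')'
B → B a: LEFT RECURSIVE (starts with B)

The grammar has direct left recursion on: B.

Answer: Yes, B is left-recursive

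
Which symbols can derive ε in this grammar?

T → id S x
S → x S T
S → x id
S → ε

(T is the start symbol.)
ε-productions: S → ε
So S is immediately nullable.
No further non-terminal can be added: every production for the remaining non-terminals contains a terminal or a non-nullable non-terminal.
Nullable = { 'S' }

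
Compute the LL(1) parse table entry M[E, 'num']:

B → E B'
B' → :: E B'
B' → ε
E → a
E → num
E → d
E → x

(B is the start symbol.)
To find M[E, 'num'], we find productions for E where 'num' is in the predict set (PREDICT(N → α) = (FIRST(α) \ {ε}) ∪ (FOLLOW(N) if α ⇒* ε)).

E → a: PREDICT = { 'a' }
E → num: PREDICT = { 'num' }
  'num' is in predict set, so this production goes in M[E, 'num']
E → d: PREDICT = { 'd' }
E → x: PREDICT = { 'x' }

M[E, 'num'] = E → num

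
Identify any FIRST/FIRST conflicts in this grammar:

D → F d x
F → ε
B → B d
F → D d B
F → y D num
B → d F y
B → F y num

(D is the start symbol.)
Yes. F → D d B / F → y D num on { 'y' }; B → B d / B → d F y on { 'd' }; B → B d / B → F y num on { 'd', 'y' }; B → d F y / B → F y num on { 'd' }

A FIRST/FIRST conflict occurs when two productions N → α and N → β for the same non-terminal have FIRST(α) ∩ FIRST(β) ≠ ∅ (with ε ∈ FIRST of a nullable right-hand side, so two nullable alternatives also conflict).

FIRST sets of the non-terminals at (or reachable through a nullable prefix from) the front of some alternative:
  FIRST(D) = { 'd', 'y' }
  FIRST(B) = { 'd', 'y' }
  FIRST(F) = { 'd', 'y', ε }

Productions for F:
  F → ε: FIRST = { ε }
  F → D d B: FIRST = { 'd', 'y' }
  F → y D num: FIRST = { 'y' }
Productions for B:
  B → B d: FIRST = { 'd', 'y' }
  B → d F y: FIRST = { 'd' }
  B → F y num: FIRST = { 'd', 'y' }
D has only one production, so no FIRST/FIRST conflict is possible there.

Conflict for F: F → D d B and F → y D num
  Overlap: { 'y' }
Conflict for B: B → B d and B → d F y
  Overlap: { 'd' }
Conflict for B: B → B d and B → F y num
  Overlap: { 'd', 'y' }
Conflict for B: B → d F y and B → F y num
  Overlap: { 'd' }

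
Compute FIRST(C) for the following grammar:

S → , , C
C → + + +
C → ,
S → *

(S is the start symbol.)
{ '+', ',' }

To compute FIRST(C), examine every production with C on the left-hand side, reading each right-hand side left to right until a non-nullable symbol is reached.

From C → + + +:
  - '+' is a terminal: add '+' and stop
From C → ,:
  - ',' is a terminal: add ',' and stop

Collecting: FIRST(C) = { '+', ',' }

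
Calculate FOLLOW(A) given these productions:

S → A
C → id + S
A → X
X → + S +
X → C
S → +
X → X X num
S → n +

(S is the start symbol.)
In S → A: A is at the end, add FOLLOW(S)

The FOLLOW sets referred to above (computed the same way, to a fixed point):
  FOLLOW(S) = { $, '+', 'id', 'num' }

Taking the union: FOLLOW(A) = { $, '+', 'id', 'num' }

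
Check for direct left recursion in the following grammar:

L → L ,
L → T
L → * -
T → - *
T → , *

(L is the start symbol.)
Yes, L is left-recursive

Direct left recursion occurs when N → N α for some non-terminal N (the right-hand side begins with the left-hand side itself).

L → L ,: LEFT RECURSIVE (starts with L)
L → T: starts with T
L → * -: starts with '*'
T → - *: starts with '-'
T → , *: starts with ','

The grammar has direct left recursion on: L.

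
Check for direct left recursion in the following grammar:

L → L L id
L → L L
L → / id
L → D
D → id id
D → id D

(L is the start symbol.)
L → L L id: LEFT RECURSIVE (starts with L)
L → L L: LEFT RECURSIVE (starts with L)
L → / id: starts with '/'
L → D: starts with D
D → id id: starts with id
D → id D: starts with id

The grammar has direct left recursion on: L.

Answer: Yes, L is left-recursive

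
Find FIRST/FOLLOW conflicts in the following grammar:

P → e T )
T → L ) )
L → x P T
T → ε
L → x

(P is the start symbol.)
No FIRST/FOLLOW conflicts.

Nullable non-terminals: T.
FIRST sets used below: FIRST(L) = { 'x' }

T: nullable alternative(s) T → ε; FOLLOW(T) = { ')' }
  T → L ) ): FIRST \ {ε} = { 'x' } — disjoint from FOLLOW(T)
  T → ε: FIRST \ {ε} = { } — this is the only nullable alternative, skip

L, P have no nullable alternative, so no FIRST/FOLLOW check is needed there.

No FIRST/FOLLOW conflicts found.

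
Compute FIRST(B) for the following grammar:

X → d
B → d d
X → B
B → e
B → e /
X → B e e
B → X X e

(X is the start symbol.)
FIRST sets of the other non-terminals involved (by the same procedure, iterated to a fixed point):
  FIRST(X) = { 'd', 'e' }

From B → d d:
  - d is a terminal: add 'd' and stop
From B → e:
  - e is a terminal: add 'e' and stop
From B → e /:
  - e is a terminal: add 'e' and stop
From B → X X e:
  - X is a non-terminal: add FIRST(X) \ {ε} = { 'd', 'e' }
    X is not nullable, so stop

Collecting: FIRST(B) = { 'd', 'e' }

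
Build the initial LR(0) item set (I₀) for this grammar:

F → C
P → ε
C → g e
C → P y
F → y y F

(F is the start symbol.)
First, augment the grammar with F' → F
I₀ = CLOSURE({ [F' → . F] }):
  [F' → . F] has the dot before F: add [F → . C], [F → . y y F]
  [F → . C] has the dot before C: add [C → . g e], [C → . P y]
  [C → . P y] has the dot before P: add [P → .]
No further items can be added.

I₀ = { [C → . P y], [C → . g e], [F → . C], [F → . y y F], [F' → . F], [P → .] }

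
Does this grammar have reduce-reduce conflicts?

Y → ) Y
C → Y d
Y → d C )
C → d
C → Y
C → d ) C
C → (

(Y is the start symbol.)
Yes — I10: [C → Y .] vs [Y → ) Y .]

Augment with Y' → Y and build the canonical LR(0) collection (I0 = CLOSURE({[Y' → . Y]}), then GOTO on every symbol after a dot until no new states appear). It has 14 states:
  I0: { [Y → . ) Y], [Y → . d C )], [Y' → . Y] }  — shift
  I1: { [Y → ) . Y], [Y → . ) Y], [Y → . d C )] }  — shift
  I2: { [Y' → Y .] }  — accept
  I3: { [C → . (], [C → . Y d], [C → . Y], [C → . d ) C], [C → . d], [Y → . ) Y], [Y → . d C )], [Y → d . C )] }  — shift
  I4: { [C → ( .] }  — reduce
  I5: { [Y → d C . )] }  — shift
  I6: { [C → Y . d], [C → Y .] }  — shift, reduce
  I7: { [C → . (], [C → . Y d], [C → . Y], [C → . d ) C], [C → . d], [C → d . ) C], [C → d .], [Y → . ) Y], [Y → . d C )], [Y → d . C )] }  — shift, reduce
  I8: { [C → . (], [C → . Y d], [C → . Y], [C → . d ) C], [C → . d], [C → d ) . C], [Y → ) . Y], [Y → . ) Y], [Y → . d C )] }  — shift
  I9: { [C → d ) C .] }  — reduce
  I10: { [C → Y . d], [C → Y .], [Y → ) Y .] }  — shift, 2 reduces
  I11: { [C → Y d .] }  — reduce
  I12: { [Y → d C ) .] }  — reduce
  I13: { [Y → ) Y .] }  — reduce

I10 contains complete items [C → Y .], [Y → ) Y .] — reduce-reduce conflict.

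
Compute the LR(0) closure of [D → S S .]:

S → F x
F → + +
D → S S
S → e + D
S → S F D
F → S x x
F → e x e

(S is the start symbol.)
{ [D → S S .] }

Start with: [D → S S .]
The dot is at the end, so nothing is added.

CLOSURE = { [D → S S .] }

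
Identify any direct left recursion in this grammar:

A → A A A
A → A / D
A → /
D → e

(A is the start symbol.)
Yes, A is left-recursive

Direct left recursion occurs when N → N α for some non-terminal N (the right-hand side begins with the left-hand side itself).

A → A A A: LEFT RECURSIVE (starts with A)
A → A / D: LEFT RECURSIVE (starts with A)
A → /: starts with '/'
D → e: starts with e

The grammar has direct left recursion on: A.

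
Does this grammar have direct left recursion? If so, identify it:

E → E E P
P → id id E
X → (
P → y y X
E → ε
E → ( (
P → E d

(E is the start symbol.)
Yes, E is left-recursive

Direct left recursion occurs when N → N α for some non-terminal N (the right-hand side begins with the left-hand side itself).

E → E E P: LEFT RECURSIVE (starts with E)
P → id id E: starts with id
X → (: starts with '('
P → y y X: starts with y
E → ε: starts with ε
E → ( (: starts with '('
P → E d: starts with E

The grammar has direct left recursion on: E.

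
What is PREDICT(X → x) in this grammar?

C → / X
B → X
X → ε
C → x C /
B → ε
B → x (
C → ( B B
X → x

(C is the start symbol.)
PREDICT(X → x) = (FIRST(RHS) \ {ε}) ∪ (FOLLOW(X) if ε ∈ FIRST(RHS), i.e. RHS ⇒* ε)
FIRST(x) = { 'x' }
ε ∉ FIRST(x), so FOLLOW(X) is not added.
PREDICT(X → x) = { 'x' }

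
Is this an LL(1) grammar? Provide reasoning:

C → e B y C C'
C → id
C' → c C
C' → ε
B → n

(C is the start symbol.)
No. Predict set conflict for C': { 'c' }

Relevant sets:
  FOLLOW(C') = { $, 'c' }

For C:
  PREDICT(C → e B y C C') = { 'e' }
  PREDICT(C → id) = { 'id' }
For C':
  PREDICT(C' → c C) = { 'c' }
  PREDICT(C' → ε) = { $, 'c' }
B has a single production, so nothing to check there.

Conflict found: Predict set conflict for C': { 'c' }
The grammar is NOT LL(1).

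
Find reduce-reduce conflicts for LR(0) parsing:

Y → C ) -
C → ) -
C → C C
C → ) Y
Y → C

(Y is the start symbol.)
Yes — I6: [C → ) - .] vs [Y → C ) - .]

A reduce-reduce conflict occurs when an LR(0) state has two complete items [A → α .] and [B → β .] — both call for a reduction, and with no lookahead the parser cannot choose between them.

Augment with Y' → Y and build the canonical LR(0) collection (I0 = CLOSURE({[Y' → . Y]}), then GOTO on every symbol after a dot until no new states appear). It has 9 states:
  I0: { [C → . ) -], [C → . ) Y], [C → . C C], [Y → . C ) -], [Y → . C], [Y' → . Y] }  — shift
  I1: { [C → ) . -], [C → ) . Y], [C → . ) -], [C → . ) Y], [C → . C C], [Y → . C ) -], [Y → . C] }  — shift
  I2: { [C → . ) -], [C → . ) Y], [C → . C C], [C → C . C], [Y → C . ) -], [Y → C .] }  — shift, reduce
  I3: { [Y' → Y .] }  — accept
  I4: { [C → ) . -], [C → ) . Y], [C → . ) -], [C → . ) Y], [C → . C C], [Y → . C ) -], [Y → . C], [Y → C ) . -] }  — shift
  I5: { [C → . ) -], [C → . ) Y], [C → . C C], [C → C . C], [C → C C .] }  — shift, reduce
  I6: { [C → ) - .], [Y → C ) - .] }  — 2 reduces
  I7: { [C → ) Y .] }  — reduce
  I8: { [C → ) - .] }  — reduce

I6 contains complete items [C → ) - .], [Y → C ) - .] — reduce-reduce conflict.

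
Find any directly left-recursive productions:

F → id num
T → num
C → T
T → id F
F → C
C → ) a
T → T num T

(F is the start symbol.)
Yes, T is left-recursive

Direct left recursion occurs when N → N α for some non-terminal N (the right-hand side begins with the left-hand side itself).

F → id num: starts with id
T → num: starts with num
C → T: starts with T
T → id F: starts with id
F → C: starts with C
C → ) a: starts with ')'
T → T num T: LEFT RECURSIVE (starts with T)

The grammar has direct left recursion on: T.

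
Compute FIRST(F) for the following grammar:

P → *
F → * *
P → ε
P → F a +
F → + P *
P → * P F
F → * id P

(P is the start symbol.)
To compute FIRST(F), examine every production with F on the left-hand side, reading each right-hand side left to right until a non-nullable symbol is reached.

From F → * *:
  - '*' is a terminal: add '*' and stop
From F → + P *:
  - '+' is a terminal: add '+' and stop
From F → * id P:
  - '*' is a terminal: add '*' and stop

Collecting: FIRST(F) = { '*', '+' }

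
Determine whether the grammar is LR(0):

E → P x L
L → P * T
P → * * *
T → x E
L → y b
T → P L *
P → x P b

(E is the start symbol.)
Augment with E' → E and build the canonical LR(0) collection (I0 = CLOSURE({[E' → . E]}), then GOTO on every symbol after a dot until no new states appear). It has 22 states:
  I0: { [E → . P x L], [E' → . E], [P → . * * *], [P → . x P b] }  — shift
  I1: { [P → * . * *] }  — shift
  I2: { [E' → E .] }  — accept
  I3: { [E → P . x L] }  — shift
  I4: { [P → . * * *], [P → . x P b], [P → x . P b] }  — shift
  I5: { [P → x P . b] }  — shift
  I6: { [P → x P b .] }  — reduce
  I7: { [E → P x . L], [L → . P * T], [L → . y b], [P → . * * *], [P → . x P b] }  — shift
  I8: { [E → P x L .] }  — reduce
  I9: { [L → P . * T] }  — shift
  I10: { [L → y . b] }  — shift
  I11: { [L → y b .] }  — reduce
  I12: { [L → P * . T], [P → . * * *], [P → . x P b], [T → . P L *], [T → . x E] }  — shift
  I13: { [L → . P * T], [L → . y b], [P → . * * *], [P → . x P b], [T → P . L *] }  — shift
  I14: { [L → P * T .] }  — reduce
  I15: { [E → . P x L], [P → . * * *], [P → . x P b], [P → x . P b], [T → x . E] }  — shift
  I16: { [T → x E .] }  — reduce
  I17: { [E → P . x L], [P → x P . b] }  — shift
  I18: { [T → P L . *] }  — shift
  I19: { [T → P L * .] }  — reduce
  I20: { [P → * * . *] }  — shift
  I21: { [P → * * * .] }  — reduce

Every state is either a pure shift/goto state or contains exactly one complete item and nothing to shift — no conflicts. The grammar is LR(0).

Answer: Yes, the grammar is LR(0)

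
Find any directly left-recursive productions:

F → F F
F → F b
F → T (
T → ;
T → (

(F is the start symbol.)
Direct left recursion occurs when N → N α for some non-terminal N (the right-hand side begins with the left-hand side itself).

F → F F: LEFT RECURSIVE (starts with F)
F → F b: LEFT RECURSIVE (starts with F)
F → T (: starts with T
T → ;: starts with ';'
T → (: starts with '('

The grammar has direct left recursion on: F.

Answer: Yes, F is left-recursive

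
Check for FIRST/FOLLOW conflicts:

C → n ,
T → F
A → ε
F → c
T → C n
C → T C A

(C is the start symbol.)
No FIRST/FOLLOW conflicts.

A FIRST/FOLLOW conflict occurs when a non-terminal N has a nullable alternative N → β (β ⇒* ε) and another alternative N → α with FIRST(α) ∩ FOLLOW(N) ≠ ∅: on such a lookahead the parser cannot decide between expanding α and letting N vanish via β.

Nullable non-terminals: A.
A has a nullable alternative but only one production, so nothing to check.

C, F, T have no nullable alternative, so no FIRST/FOLLOW check is needed there.

No FIRST/FOLLOW conflicts found.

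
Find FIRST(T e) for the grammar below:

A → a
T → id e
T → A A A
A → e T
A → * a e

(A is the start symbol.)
FIRST sets of the non-terminals involved (from the grammar, by fixed-point iteration):
  FIRST(T) = { '*', 'a', 'e', 'id' }

To compute FIRST(T e), process the symbols left to right:
Symbol T is a non-terminal. Add FIRST(T) \ {ε} = { '*', 'a', 'e', 'id' }
T is not nullable (ε ∉ FIRST(T)), so stop here.
FIRST(T e) = { '*', 'a', 'e', 'id' }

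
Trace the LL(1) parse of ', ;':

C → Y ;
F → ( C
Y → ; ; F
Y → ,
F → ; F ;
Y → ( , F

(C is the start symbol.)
LL(1) parsing maintains a stack (initially the start symbol over $) and the input. At each step: if the stack top is a terminal, match it against the current input token; if it is a non-terminal N, replace it with the RHS of M[N, lookahead] (the unique production whose predict set contains the lookahead).

Stack is shown with the top on the left.

Stack  Input  Action
--------------------
C $    , ; $  output C → Y ;
Y ; $  , ; $  output Y → ,
, ; $  , ; $  match ','
; $    ; $    match ';'
$      $      accept

The string is accepted.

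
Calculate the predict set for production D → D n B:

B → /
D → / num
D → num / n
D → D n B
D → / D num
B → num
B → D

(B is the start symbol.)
{ '/', 'num' }

PREDICT(D → D n B) = (FIRST(RHS) \ {ε}) ∪ (FOLLOW(D) if ε ∈ FIRST(RHS), i.e. RHS ⇒* ε)
FIRST(D) = { '/', 'num' }
FIRST(D n B) = { '/', 'num' }
ε ∉ FIRST(D n B), so FOLLOW(D) is not added.
PREDICT(D → D n B) = { '/', 'num' }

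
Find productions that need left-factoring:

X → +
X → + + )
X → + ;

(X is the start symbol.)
Yes, X has productions with common prefix '+'

Left-factoring is needed when two productions for the same non-terminal
share a common prefix on the right-hand side.

Productions for X:
  X → +
  X → + + )
  X → + ;

Found common prefix '+' in productions for X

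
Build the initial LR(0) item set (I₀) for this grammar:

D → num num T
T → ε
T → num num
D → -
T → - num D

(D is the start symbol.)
{ [D → . -], [D → . num num T], [D' → . D] }

First, augment the grammar with D' → D
I₀ = CLOSURE({ [D' → . D] }):
  [D' → . D] has the dot before D: add [D → . num num T], [D → . -]
No further items can be added.

I₀ = { [D → . -], [D → . num num T], [D' → . D] }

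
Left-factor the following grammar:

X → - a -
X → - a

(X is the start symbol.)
X → - a X'
X' → -
X' → ε

Left-factoring transforms A → αβ₁ | αβ₂ into A → αA' and A' → β₁ | β₂
(α is the longest common prefix among the alternatives). Repeat until
no nonterminal has two alternatives with a common prefix.

Round 1: X has alternatives sharing prefix '- a'. Introduce X': X → - a X'
  Add: X' → -
  Add: X' → ε

No remaining common prefixes — done.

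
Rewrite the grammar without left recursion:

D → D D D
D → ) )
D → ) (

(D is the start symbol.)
D → ) ) D'
D → ) ( D'
D' → D D D'
D' → ε

D is directly left-recursive. The standard transformation for
  A → A α₁ | ... | A α_m | β₁ | ... | β_n
is
  A  → β₁ A' | ... | β_n A'
  A' → α₁ A' | ... | α_m A' | ε

D → ) ) becomes D → ) ) D'
D → ) ( becomes D → ) ( D'
D → D D D becomes D' → D D D'
Add D' → ε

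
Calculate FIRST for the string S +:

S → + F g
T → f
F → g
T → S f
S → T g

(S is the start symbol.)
{ '+', 'f' }

FIRST sets of the non-terminals involved (from the grammar, by fixed-point iteration):
  FIRST(S) = { '+', 'f' }

To compute FIRST(S +), process the symbols left to right:
Symbol S is a non-terminal. Add FIRST(S) \ {ε} = { '+', 'f' }
S is not nullable (ε ∉ FIRST(S)), so stop here.
FIRST(S +) = { '+', 'f' }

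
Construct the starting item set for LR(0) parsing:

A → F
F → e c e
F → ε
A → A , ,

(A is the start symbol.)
First, augment the grammar with A' → A
I₀ = CLOSURE({ [A' → . A] }):
  [A' → . A] has the dot before A: add [A → . F], [A → . A , ,]
  [A → . F] has the dot before F: add [F → . e c e], [F → .]
No further items can be added.

I₀ = { [A → . A , ,], [A → . F], [A' → . A], [F → . e c e], [F → .] }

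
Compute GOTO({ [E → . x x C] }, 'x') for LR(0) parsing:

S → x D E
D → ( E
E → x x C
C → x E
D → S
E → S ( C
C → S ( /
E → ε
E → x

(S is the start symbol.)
{ [E → x . x C] }

GOTO(I, 'x') = CLOSURE({ [A → αX.β] : [A → α.Xβ] ∈ I, X = 'x' })

Items with dot before 'x', with the dot advanced:
  [E → . x x C] → [E → x . x C]
Closure adds nothing (no advanced item has the dot before a non-terminal).

GOTO = { [E → x . x C] }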